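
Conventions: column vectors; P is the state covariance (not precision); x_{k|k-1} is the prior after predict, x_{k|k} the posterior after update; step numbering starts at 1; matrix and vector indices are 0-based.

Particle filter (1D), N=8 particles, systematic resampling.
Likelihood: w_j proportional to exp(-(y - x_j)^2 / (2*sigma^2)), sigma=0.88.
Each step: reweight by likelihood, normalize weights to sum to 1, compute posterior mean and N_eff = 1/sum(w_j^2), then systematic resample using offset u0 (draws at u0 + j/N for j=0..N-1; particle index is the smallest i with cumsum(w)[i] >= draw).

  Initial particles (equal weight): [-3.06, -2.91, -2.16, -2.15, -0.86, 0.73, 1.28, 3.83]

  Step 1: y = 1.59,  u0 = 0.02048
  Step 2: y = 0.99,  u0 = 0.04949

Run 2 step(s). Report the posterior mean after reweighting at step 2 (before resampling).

step 1: w=[0.0000, 0.0000, 0.0001, 0.0001, 0.0128, 0.3828, 0.5800, 0.0242]  mean=1.1032  Neff=2.0672  idx=[5, 5, 5, 5, 6, 6, 6, 6]
step 2: w=[0.1257, 0.1257, 0.1257, 0.1257, 0.1243, 0.1243, 0.1243, 0.1243]  mean=1.0035  Neff=7.9998  idx=[0, 1, 2, 3, 4, 5, 6, 7]

post_mean = 1.0035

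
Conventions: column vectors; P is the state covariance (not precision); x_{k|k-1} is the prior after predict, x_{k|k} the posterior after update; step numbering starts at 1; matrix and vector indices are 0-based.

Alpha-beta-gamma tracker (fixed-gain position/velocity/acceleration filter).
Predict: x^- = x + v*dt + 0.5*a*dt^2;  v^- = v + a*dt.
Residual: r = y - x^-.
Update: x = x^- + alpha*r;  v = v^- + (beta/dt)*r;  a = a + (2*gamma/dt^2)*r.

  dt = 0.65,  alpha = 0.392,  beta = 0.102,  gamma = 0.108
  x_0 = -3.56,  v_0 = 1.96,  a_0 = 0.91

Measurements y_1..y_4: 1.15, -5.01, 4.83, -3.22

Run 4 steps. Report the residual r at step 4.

resid = -8.4773

step 1: x_pred=-2.0938  r=3.2438  x^+=-0.8222  v^+=3.0605  a^+=2.5683
step 2: x_pred=1.7097  r=-6.7197  x^+=-0.9244  v^+=3.6755  a^+=-0.8670
step 3: x_pred=1.2815  r=3.5485  x^+=2.6725  v^+=3.6687  a^+=0.9471
step 4: x_pred=5.2573  r=-8.4773  x^+=1.9342  v^+=2.9541  a^+=-3.3868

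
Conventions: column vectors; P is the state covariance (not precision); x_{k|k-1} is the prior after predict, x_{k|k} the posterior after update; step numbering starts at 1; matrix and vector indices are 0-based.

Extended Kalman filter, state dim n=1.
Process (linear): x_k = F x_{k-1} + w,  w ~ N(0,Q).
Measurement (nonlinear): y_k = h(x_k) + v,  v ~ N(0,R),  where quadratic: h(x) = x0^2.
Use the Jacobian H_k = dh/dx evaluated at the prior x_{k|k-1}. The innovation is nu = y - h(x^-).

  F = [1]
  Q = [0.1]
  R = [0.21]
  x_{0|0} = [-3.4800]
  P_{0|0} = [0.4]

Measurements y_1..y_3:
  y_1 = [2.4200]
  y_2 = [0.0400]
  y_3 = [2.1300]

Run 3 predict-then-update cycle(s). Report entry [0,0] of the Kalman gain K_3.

step 1: x^-=[-3.4800]  P^-=[0.5000]  H_jac=[-6.9600]  S=[24.4308]  K=[-0.1424]  nu=[-9.6904]  x^+=[-2.0997]  P^+=[0.0043]
step 2: x^-=[-2.0997]  P^-=[0.1043]  H_jac=[-4.1993]  S=[2.0492]  K=[-0.2137]  nu=[-4.3686]  x^+=[-1.1660]  P^+=[0.0107]
step 3: x^-=[-1.1660]  P^-=[0.1107]  H_jac=[-2.3319]  S=[0.8119]  K=[-0.3179]  nu=[0.7705]  x^+=[-1.4109]  P^+=[0.0286]

K[0,0] = -0.3179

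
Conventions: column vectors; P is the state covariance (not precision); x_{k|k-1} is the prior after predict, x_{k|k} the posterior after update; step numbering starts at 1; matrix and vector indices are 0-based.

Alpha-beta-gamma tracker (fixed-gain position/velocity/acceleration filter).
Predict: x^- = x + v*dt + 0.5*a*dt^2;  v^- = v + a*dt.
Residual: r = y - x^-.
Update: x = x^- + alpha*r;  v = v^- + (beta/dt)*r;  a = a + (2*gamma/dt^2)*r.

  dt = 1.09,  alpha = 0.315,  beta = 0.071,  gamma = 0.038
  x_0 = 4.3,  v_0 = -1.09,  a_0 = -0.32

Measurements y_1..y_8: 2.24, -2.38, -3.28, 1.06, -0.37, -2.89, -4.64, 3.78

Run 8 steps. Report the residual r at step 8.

step 1: x_pred=2.9218  r=-0.6818  x^+=2.7070  v^+=-1.4832  a^+=-0.3636
step 2: x_pred=0.8743  r=-3.2543  x^+=-0.1508  v^+=-2.0915  a^+=-0.5718
step 3: x_pred=-2.7702  r=-0.5098  x^+=-2.9308  v^+=-2.7480  a^+=-0.6044
step 4: x_pred=-6.2851  r=7.3451  x^+=-3.9714  v^+=-2.9283  a^+=-0.1345
step 5: x_pred=-7.2432  r=6.8732  x^+=-5.0782  v^+=-2.6273  a^+=0.3051
step 6: x_pred=-7.7606  r=4.8706  x^+=-6.2264  v^+=-1.9774  a^+=0.6167
step 7: x_pred=-8.0154  r=3.3754  x^+=-6.9522  v^+=-1.0854  a^+=0.8326
step 8: x_pred=-7.6406  r=11.4206  x^+=-4.0431  v^+=0.5661  a^+=1.5632

resid = 11.4206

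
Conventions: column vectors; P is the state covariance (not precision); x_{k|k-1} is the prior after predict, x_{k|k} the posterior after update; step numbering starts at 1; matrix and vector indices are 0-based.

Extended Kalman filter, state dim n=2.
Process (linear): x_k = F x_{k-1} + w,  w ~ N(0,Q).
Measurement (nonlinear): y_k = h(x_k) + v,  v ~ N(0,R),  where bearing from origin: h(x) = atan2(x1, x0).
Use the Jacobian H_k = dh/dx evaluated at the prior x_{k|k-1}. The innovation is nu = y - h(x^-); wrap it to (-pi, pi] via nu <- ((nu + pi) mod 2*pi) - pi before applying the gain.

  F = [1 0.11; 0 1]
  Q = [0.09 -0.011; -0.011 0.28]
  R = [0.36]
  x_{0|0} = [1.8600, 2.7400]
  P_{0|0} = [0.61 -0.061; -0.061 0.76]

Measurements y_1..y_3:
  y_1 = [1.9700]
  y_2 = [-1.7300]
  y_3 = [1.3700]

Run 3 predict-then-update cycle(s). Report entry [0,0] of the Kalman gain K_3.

step 1: x^-=[2.1614, 2.7400]  P^-=[0.6958 0.0116; 0.0116 1.0400]  H_jac=[-0.2250 0.1775]  S=[0.4270]  K=[-0.3617; 0.4261]  nu=[1.0671]  x^+=[1.7754, 3.1947]  P^+=[0.6399 0.0774; 0.0774 0.9625]
step 2: x^-=[2.1268, 3.1947]  P^-=[0.7586 0.1723; 0.1723 1.2425]  H_jac=[-0.2169 0.1444]  S=[0.4108]  K=[-0.3400; 0.3458]  nu=[-2.7134]  x^+=[3.0493, 2.2565]  P^+=[0.7111 0.2206; 0.2206 1.1934]
step 3: x^-=[3.2975, 2.2565]  P^-=[0.8641 0.3408; 0.3408 1.4734]  H_jac=[-0.1413 0.2065]  S=[0.4202]  K=[-0.1231; 0.6095]  nu=[0.7699]  x^+=[3.2027, 2.7258]  P^+=[0.8577 0.3724; 0.3724 1.3172]

K[0,0] = -0.1231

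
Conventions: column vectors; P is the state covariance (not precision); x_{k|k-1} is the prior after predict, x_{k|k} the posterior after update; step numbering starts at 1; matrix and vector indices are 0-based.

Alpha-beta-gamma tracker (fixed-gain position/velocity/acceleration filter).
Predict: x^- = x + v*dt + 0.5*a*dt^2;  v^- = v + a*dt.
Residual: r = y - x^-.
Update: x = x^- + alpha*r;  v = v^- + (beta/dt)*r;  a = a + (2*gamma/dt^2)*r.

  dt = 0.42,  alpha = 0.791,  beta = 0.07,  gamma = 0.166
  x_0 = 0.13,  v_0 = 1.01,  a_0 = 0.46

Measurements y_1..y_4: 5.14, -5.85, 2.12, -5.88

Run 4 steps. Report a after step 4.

a_post = -15.2577

step 1: x_pred=0.5948  r=4.5452  x^+=4.1900  v^+=1.9607  a^+=9.0145
step 2: x_pred=5.8086  r=-11.6586  x^+=-3.4133  v^+=3.8037  a^+=-12.9280
step 3: x_pred=-2.9560  r=5.0760  x^+=1.0591  v^+=-0.7800  a^+=-3.3745
step 4: x_pred=0.4339  r=-6.3139  x^+=-4.5604  v^+=-3.2497  a^+=-15.2577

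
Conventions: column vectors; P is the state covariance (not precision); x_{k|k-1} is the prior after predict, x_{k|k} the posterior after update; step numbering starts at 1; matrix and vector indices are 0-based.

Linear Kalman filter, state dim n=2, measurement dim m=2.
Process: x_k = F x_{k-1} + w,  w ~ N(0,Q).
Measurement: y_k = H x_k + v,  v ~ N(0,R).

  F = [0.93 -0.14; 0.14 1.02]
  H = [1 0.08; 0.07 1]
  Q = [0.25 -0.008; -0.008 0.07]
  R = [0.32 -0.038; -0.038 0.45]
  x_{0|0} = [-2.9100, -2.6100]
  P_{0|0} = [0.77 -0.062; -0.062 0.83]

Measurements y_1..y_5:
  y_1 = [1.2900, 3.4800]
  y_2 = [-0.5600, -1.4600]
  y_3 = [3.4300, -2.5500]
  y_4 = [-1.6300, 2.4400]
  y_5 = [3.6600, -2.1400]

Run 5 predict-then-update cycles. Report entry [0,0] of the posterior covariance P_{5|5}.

step 1: x^-=[-2.3409, -3.0696]  P^-=[0.9484 -0.0839; -0.0839 0.9309]  S=[1.2609 0.0185; 0.0185 1.3738]  K=[0.7471 -0.0228; -0.0173 0.6736]  nu=[3.8765, 6.7135]  x^+=[0.4023, 1.3852]  P^+=[0.2444 -0.0558; -0.0558 0.3077]
step 2: x^-=[0.1803, 1.4692]  P^-=[0.4819 -0.0719; -0.0719 0.3790]  S=[0.7929 -0.0463; -0.0463 0.8213]  K=[0.5999 -0.0127; -0.0260 0.4539]  nu=[-0.8578, -2.9418]  x^+=[-0.2969, 0.1563]  P^+=[0.1958 -0.0422; -0.0422 0.2082]
step 3: x^-=[-0.2980, 0.1179]  P^-=[0.4344 -0.0514; -0.0514 0.2784]  S=[0.7480 -0.0371; -0.0371 0.7233]  K=[0.5753 0.0004; -0.0202 0.3788]  nu=[3.7186, -2.6470]  x^+=[1.8403, -0.9602]  P^+=[0.1869 -0.0348; -0.0348 0.1737]
step 4: x^-=[1.8459, -0.7218]  P^-=[0.4241 -0.0408; -0.0408 0.2444]  S=[0.7391 -0.0298; -0.0298 0.6908]  K=[0.5697 0.0085; -0.0147 0.3491]  nu=[-3.4182, 3.0325]  x^+=[-0.0756, 0.3869]  P^+=[0.1844 -0.0307; -0.0307 0.1598]
step 5: x^-=[-0.1245, 0.3841]  P^-=[0.4207 -0.0354; -0.0354 0.2311]  S=[0.7365 -0.0256; -0.0256 0.6782]  K=[0.5678 0.0127; -0.0112 0.3367]  nu=[3.7538, -2.5153]  x^+=[1.9748, -0.5048]  P^+=[0.1835 -0.0287; -0.0287 0.1539]

P_post[0,0] = 0.1835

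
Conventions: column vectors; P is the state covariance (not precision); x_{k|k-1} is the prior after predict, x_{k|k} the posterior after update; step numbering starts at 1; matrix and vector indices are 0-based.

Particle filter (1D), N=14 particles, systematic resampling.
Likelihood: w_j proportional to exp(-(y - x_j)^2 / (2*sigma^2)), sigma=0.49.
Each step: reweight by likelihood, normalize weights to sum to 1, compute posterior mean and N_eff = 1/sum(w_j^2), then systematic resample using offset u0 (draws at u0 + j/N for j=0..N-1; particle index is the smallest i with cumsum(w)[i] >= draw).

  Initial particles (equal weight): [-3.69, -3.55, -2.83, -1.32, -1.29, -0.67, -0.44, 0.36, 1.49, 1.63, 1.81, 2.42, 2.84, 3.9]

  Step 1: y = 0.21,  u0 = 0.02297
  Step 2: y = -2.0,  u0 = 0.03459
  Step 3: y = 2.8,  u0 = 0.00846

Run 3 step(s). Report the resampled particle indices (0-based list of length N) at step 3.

resampled_idx = [1, 9, 9, 9, 10, 10, 10, 11, 11, 12, 12, 12, 13, 13]

step 1: w=[0.0000, 0.0000, 0.0000, 0.0047, 0.0056, 0.1217, 0.2532, 0.5825, 0.0201, 0.0092, 0.0030, 0.0000, 0.0000, 0.0000]  mean=0.0537  Neff=2.3878  idx=[5, 5, 6, 6, 6, 6, 7, 7, 7, 7, 7, 7, 7, 7]
step 2: w=[0.3328, 0.3328, 0.0834, 0.0834, 0.0834, 0.0834, 0.0001, 0.0001, 0.0001, 0.0001, 0.0001, 0.0001, 0.0001, 0.0001]  mean=-0.5923  Neff=4.0115  idx=[0, 0, 0, 0, 0, 1, 1, 1, 1, 2, 2, 3, 4, 5]
step 3: w=[0.0075, 0.0075, 0.0075, 0.0075, 0.0075, 0.0075, 0.0075, 0.0075, 0.0075, 0.1865, 0.1865, 0.1865, 0.1865, 0.1865]  mean=-0.4555  Neff=5.7331  idx=[1, 9, 9, 9, 10, 10, 10, 11, 11, 12, 12, 12, 13, 13]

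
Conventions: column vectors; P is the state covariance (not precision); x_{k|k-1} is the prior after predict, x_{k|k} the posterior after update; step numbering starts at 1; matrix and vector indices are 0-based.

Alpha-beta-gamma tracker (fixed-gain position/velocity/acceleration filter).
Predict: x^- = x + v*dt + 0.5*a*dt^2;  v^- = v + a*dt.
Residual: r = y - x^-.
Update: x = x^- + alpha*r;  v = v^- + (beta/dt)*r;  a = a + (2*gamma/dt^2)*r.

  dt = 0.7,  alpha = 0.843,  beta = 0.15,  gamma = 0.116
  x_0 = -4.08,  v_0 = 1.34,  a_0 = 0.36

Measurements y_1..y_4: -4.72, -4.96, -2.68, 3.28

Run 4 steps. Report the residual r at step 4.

step 1: x_pred=-3.0538  r=-1.6662  x^+=-4.4584  v^+=1.2350  a^+=-0.4289
step 2: x_pred=-3.6990  r=-1.2610  x^+=-4.7620  v^+=0.6645  a^+=-1.0259
step 3: x_pred=-4.5482  r=1.8682  x^+=-2.9733  v^+=0.3467  a^+=-0.1414
step 4: x_pred=-2.7653  r=6.0453  x^+=2.3309  v^+=1.5431  a^+=2.7209

resid = 6.0453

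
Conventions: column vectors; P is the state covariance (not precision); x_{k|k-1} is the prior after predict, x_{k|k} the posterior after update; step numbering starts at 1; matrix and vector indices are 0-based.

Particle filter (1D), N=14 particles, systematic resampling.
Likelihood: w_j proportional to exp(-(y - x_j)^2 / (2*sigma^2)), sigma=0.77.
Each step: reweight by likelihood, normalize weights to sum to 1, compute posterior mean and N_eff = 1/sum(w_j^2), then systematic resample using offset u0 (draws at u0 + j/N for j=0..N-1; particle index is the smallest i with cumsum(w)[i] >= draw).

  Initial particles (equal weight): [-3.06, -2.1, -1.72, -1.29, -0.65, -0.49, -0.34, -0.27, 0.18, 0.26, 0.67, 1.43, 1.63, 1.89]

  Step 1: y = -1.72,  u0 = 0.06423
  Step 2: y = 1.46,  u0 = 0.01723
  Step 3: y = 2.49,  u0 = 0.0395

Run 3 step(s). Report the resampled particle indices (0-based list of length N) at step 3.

resampled_idx = [5, 5, 6, 7, 7, 8, 9, 9, 10, 11, 11, 12, 13, 13]

step 1: w=[0.0539, 0.2168, 0.2449, 0.2095, 0.0932, 0.0684, 0.0491, 0.0416, 0.0117, 0.0090, 0.0020, 0.0001, 0.0000, 0.0000]  mean=-1.4276  Neff=5.8321  idx=[1, 1, 1, 2, 2, 2, 2, 3, 3, 3, 4, 5, 6, 9]
step 2: w=[0.0001, 0.0001, 0.0001, 0.0005, 0.0005, 0.0005, 0.0005, 0.0039, 0.0039, 0.0039, 0.0542, 0.0938, 0.1507, 0.6875]  mean=0.0276  Neff=1.9716  idx=[10, 11, 11, 12, 12, 13, 13, 13, 13, 13, 13, 13, 13, 13]
step 3: w=[0.0018, 0.0040, 0.0040, 0.0084, 0.0084, 0.1082, 0.1082, 0.1082, 0.1082, 0.1082, 0.1082, 0.1082, 0.1082, 0.1082]  mean=0.2424  Neff=9.4807  idx=[5, 5, 6, 7, 7, 8, 9, 9, 10, 11, 11, 12, 13, 13]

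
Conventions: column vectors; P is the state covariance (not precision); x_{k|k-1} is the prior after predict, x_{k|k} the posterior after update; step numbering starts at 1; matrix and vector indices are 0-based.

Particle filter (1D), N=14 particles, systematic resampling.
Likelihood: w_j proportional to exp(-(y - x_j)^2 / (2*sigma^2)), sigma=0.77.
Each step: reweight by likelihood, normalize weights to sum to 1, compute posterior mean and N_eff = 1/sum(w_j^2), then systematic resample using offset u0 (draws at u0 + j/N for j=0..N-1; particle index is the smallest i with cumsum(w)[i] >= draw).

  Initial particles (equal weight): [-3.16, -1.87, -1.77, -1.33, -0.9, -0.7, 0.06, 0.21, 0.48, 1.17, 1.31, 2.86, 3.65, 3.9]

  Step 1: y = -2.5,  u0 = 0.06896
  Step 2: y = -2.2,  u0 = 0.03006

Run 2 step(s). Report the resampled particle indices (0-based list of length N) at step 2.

step 1: w=[0.2718, 0.2808, 0.2503, 0.1237, 0.0453, 0.0255, 0.0016, 0.0008, 0.0002, 0.0000, 0.0000, 0.0000, 0.0000, 0.0000]  mean=-2.0497  Neff=4.2851  idx=[0, 0, 0, 1, 1, 1, 1, 2, 2, 2, 2, 3, 3, 6]
step 2: w=[0.0483, 0.0483, 0.0483, 0.0958, 0.0958, 0.0958, 0.0958, 0.0899, 0.0899, 0.0899, 0.0899, 0.0555, 0.0555, 0.0014]  mean=-1.9583  Neff=12.1674  idx=[0, 2, 3, 4, 4, 5, 6, 7, 7, 8, 9, 10, 10, 12]

resampled_idx = [0, 2, 3, 4, 4, 5, 6, 7, 7, 8, 9, 10, 10, 12]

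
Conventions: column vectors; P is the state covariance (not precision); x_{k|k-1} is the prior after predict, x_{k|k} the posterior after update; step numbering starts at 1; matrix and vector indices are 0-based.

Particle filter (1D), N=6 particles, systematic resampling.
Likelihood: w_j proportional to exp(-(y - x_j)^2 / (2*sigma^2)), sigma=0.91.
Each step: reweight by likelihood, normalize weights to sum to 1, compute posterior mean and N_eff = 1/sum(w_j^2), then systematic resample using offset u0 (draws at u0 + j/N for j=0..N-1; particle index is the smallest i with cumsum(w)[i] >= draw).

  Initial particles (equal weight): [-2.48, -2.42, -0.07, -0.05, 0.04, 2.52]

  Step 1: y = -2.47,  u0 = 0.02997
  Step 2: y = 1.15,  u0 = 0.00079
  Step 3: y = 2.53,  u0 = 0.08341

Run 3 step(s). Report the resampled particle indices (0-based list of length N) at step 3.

step 1: w=[0.4806, 0.4799, 0.0148, 0.0140, 0.0107, 0.0000]  mean=-2.3544  Neff=2.1656  idx=[0, 0, 0, 1, 1, 1]
step 2: w=[0.1451, 0.1451, 0.1451, 0.1883, 0.1883, 0.1883]  mean=-2.4461  Neff=5.9008  idx=[0, 1, 2, 3, 4, 5]
step 3: w=[0.1369, 0.1369, 0.1369, 0.1964, 0.1964, 0.1964]  mean=-2.4446  Neff=5.8148  idx=[0, 1, 3, 3, 4, 5]

resampled_idx = [0, 1, 3, 3, 4, 5]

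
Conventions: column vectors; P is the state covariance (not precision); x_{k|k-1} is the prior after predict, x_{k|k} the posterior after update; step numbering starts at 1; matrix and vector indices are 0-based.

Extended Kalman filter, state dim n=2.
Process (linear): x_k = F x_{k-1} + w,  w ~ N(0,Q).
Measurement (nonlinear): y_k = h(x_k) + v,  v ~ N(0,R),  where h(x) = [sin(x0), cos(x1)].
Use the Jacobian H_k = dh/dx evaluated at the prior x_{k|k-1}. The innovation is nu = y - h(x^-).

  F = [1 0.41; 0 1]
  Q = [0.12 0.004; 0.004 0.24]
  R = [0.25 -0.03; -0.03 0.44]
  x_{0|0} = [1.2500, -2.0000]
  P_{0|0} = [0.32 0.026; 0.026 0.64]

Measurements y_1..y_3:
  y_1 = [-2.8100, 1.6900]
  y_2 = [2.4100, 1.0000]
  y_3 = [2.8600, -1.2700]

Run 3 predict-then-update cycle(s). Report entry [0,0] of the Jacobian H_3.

step 1: x^-=[0.4300, -2.0000]  P^-=[0.5689 0.2924; 0.2924 0.8800]  H_jac=[0.9090 0.0000; 0.0000 0.9093]  S=[0.7200 0.2117; 0.2117 1.1676]  K=[0.6879 0.1030; 0.1771 0.6532]  nu=[-3.2269, 2.1061]  x^+=[-1.5728, -1.1957]  P^+=[0.1858 0.0271; 0.0271 0.3102]
step 2: x^-=[-2.0630, -1.1957]  P^-=[0.3802 0.1583; 0.1583 0.5502]  H_jac=[-0.4726 0.0000; 0.0000 0.9305]  S=[0.3349 -0.0996; -0.0996 0.9164]  K=[-0.5050 0.1059; -0.0592 0.5523]  nu=[3.2913, 0.6336]  x^+=[-3.6581, -1.0404]  P^+=[0.2739 0.0663; 0.0663 0.2631]
step 3: x^-=[-4.0847, -1.0404]  P^-=[0.4925 0.1782; 0.1782 0.5031]  H_jac=[-0.5873 0.0000; 0.0000 0.8626]  S=[0.4199 -0.1203; -0.1203 0.8143]  K=[-0.6629 0.0909; -0.1009 0.5180]  nu=[2.0506, -1.7758]  x^+=[-5.6053, -2.1672]  P^+=[0.2868 0.0694; 0.0694 0.2677]

H_jac[0,0] = -0.5873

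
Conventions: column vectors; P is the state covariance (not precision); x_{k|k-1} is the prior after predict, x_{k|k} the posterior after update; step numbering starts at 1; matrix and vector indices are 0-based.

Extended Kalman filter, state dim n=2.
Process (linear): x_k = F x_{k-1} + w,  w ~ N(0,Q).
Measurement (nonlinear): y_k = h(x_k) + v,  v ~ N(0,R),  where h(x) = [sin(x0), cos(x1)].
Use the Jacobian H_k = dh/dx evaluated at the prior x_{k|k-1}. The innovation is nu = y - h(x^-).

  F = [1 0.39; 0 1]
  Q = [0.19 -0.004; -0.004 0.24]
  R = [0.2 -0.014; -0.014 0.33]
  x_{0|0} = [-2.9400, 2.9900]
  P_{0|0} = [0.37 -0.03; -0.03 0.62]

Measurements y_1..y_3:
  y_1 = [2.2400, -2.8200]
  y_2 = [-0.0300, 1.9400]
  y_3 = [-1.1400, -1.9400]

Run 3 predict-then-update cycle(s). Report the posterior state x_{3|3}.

step 1: x^-=[-1.7739, 2.9900]  P^-=[0.6309 0.2078; 0.2078 0.8600]  H_jac=[-0.2017 0.0000; 0.0000 -0.1510]  S=[0.2257 -0.0077; -0.0077 0.3496]  K=[-0.5674 -0.1022; -0.1985 -0.3758]  nu=[3.2194, -1.8315]  x^+=[-3.4134, 3.0392]  P^+=[0.5555 0.1707; 0.1707 0.8029]
step 2: x^-=[-2.2281, 3.0392]  P^-=[1.0008 0.4799; 0.4799 1.0429]  H_jac=[-0.6110 0.0000; 0.0000 -0.1022]  S=[0.5736 0.0160; 0.0160 0.3409]  K=[-1.0634 -0.0941; -0.5031 -0.2891]  nu=[0.7616, 2.9348]  x^+=[-3.3141, 1.8076]  P^+=[0.3459 0.1581; 0.1581 0.8646]
step 3: x^-=[-2.6091, 1.8076]  P^-=[0.7907 0.4912; 0.4912 1.1046]  H_jac=[-0.8615 0.0000; 0.0000 -0.9721]  S=[0.7869 0.3974; 0.3974 1.3737]  K=[-0.8082 -0.1138; -0.1676 -0.7331]  nu=[-0.6323, -1.7054]  x^+=[-1.9040, 3.1638]  P^+=[0.1858 0.0270; 0.0270 0.2465]

x_post = [-1.9040, 3.1638]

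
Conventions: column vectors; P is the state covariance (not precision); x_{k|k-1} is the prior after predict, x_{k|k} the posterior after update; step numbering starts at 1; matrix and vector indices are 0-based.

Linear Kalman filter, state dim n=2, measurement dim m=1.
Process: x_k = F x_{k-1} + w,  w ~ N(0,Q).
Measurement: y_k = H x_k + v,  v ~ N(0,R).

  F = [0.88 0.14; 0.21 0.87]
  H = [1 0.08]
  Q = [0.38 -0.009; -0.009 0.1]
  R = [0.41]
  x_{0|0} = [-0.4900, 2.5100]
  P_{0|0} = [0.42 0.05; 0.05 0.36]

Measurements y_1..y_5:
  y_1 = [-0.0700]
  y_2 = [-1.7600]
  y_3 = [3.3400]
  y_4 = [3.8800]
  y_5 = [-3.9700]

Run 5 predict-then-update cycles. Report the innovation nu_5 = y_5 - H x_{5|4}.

step 1: x^-=[-0.0798, 2.0808]  P^-=[0.7246 0.1522; 0.1522 0.4093]  S=[1.1616]  K=[0.6343; 0.1592]  nu=[-0.1567]  x^+=[-0.1792, 2.0559]  P^+=[0.2573 0.0349; 0.0349 0.3798]
step 2: x^-=[0.1301, 1.7510]  P^-=[0.5953 0.1125; 0.1125 0.4116]  S=[1.0259]  K=[0.5890; 0.1418]  nu=[-2.0302]  x^+=[-1.0657, 1.4631]  P^+=[0.2393 0.0269; 0.0269 0.3910]
step 3: x^-=[-0.7330, 1.0491]  P^-=[0.5796 0.1042; 0.1042 0.4163]  S=[1.0090]  K=[0.5827; 0.1363]  nu=[3.9890]  x^+=[1.5916, 1.5927]  P^+=[0.2370 0.0241; 0.0241 0.3975]
step 4: x^-=[1.6236, 1.7199]  P^-=[0.5773 0.1024; 0.1024 0.4202]  S=[1.0063]  K=[0.5818; 0.1351]  nu=[2.1188]  x^+=[2.8563, 2.0062]  P^+=[0.2367 0.0233; 0.0233 0.4018]
step 5: x^-=[2.7944, 2.3452]  P^-=[0.5769 0.1022; 0.1022 0.4230]  S=[1.0059]  K=[0.5816; 0.1352]  nu=[-6.9520]  x^+=[-1.2489, 1.4053]  P^+=[0.2366 0.0231; 0.0231 0.4047]

innov = [-6.9520]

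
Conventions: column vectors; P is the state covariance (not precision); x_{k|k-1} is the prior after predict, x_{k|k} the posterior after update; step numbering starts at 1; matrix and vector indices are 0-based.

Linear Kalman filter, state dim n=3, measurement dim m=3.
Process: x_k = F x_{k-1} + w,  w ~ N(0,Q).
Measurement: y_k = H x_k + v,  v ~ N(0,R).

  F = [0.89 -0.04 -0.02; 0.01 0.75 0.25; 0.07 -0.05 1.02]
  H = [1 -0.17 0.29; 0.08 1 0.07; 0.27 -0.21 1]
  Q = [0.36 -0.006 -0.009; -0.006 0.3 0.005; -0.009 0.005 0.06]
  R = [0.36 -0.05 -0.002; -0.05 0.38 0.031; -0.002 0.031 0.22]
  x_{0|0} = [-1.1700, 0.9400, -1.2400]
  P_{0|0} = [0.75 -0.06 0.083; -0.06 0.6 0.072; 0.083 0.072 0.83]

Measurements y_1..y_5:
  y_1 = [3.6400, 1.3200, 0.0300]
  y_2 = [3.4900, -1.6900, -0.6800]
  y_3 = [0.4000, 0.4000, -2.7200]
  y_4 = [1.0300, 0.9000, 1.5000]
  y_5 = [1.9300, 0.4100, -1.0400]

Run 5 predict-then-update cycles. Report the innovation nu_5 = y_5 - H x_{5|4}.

step 1: x^-=[-1.0541, 0.3833, -1.3937]  P^-=[0.9568 -0.0449 0.0972; -0.0449 0.7160 0.2480; 0.0972 0.2480 0.9336]  S=[1.4632 -0.0424 0.6117; -0.0424 1.1353 0.2093; 0.6117 0.2093 1.2084]  K=[0.7098 0.0733 -0.0700; -0.0366 0.6456 -0.0225; -0.0985 0.1359 0.7776]  nu=[5.1634, 1.1186, 1.7888]  x^+=[2.5676, 0.8764, -0.3592]  P^+=[0.2750 -0.0252 -0.0941; -0.0252 0.2433 0.0730; -0.0941 0.0730 0.2162]
step 2: x^-=[2.2573, 0.5932, -0.2305]  P^-=[0.5836 -0.0515 -0.0828; -0.0515 0.4770 0.1022; -0.0828 0.1022 0.2662]  S=[0.9391 -0.1091 0.1501; -0.1091 0.8672 0.0416; 0.1501 0.0416 0.4680]  K=[0.6161 0.0663 -0.0206; -0.0354 0.5521 -0.0630; -0.0926 0.0963 0.4963]  nu=[1.4004, -2.4476, -0.9344]  x^+=[2.9772, -0.7489, -1.0597]  P^+=[0.2359 -0.0201 -0.0716; -0.0201 0.2076 0.0524; -0.0716 0.0524 0.1427]
step 3: x^-=[2.7008, -0.7968, -0.8350]  P^-=[0.5513 -0.0415 -0.0629; -0.0415 0.4447 0.0701; -0.0629 0.0701 0.1947]  S=[0.9113 -0.1048 0.1458; -0.1048 0.8316 0.0155; 0.1458 0.0155 0.4158]  K=[0.5987 0.0730 0.0151; -0.0299 0.5346 -0.0923; -0.0779 0.0771 0.4165]  nu=[-2.1941, 1.0392, -2.7816]  x^+=[1.4212, 0.0811, -1.7424]  P^+=[0.2266 -0.0156 -0.0601; -0.0156 0.2000 0.0425; -0.0601 0.0425 0.1193]
step 4: x^-=[1.2965, -0.3605, -1.6818]  P^-=[0.5432 -0.0354 -0.0523; -0.0354 0.4354 0.0576; -0.0523 0.0576 0.1729]  S=[0.9063 -0.1009 0.1497; -0.1009 0.8216 0.0060; 0.1497 0.0060 0.4033]  K=[0.5927 0.0778 0.0312; -0.0260 0.5290 -0.1058; -0.0698 0.0684 0.3887]  nu=[0.1600, 1.2745, 2.7561]  x^+=[1.5764, 0.0179, -0.5347]  P^+=[0.2231 -0.0131 -0.0549; -0.0131 0.1974 0.0382; -0.0549 0.0382 0.1106]
step 5: x^-=[1.4130, -0.1045, -0.4359]  P^-=[0.5401 -0.0324 -0.0476; -0.0324 0.4318 0.0525; -0.0476 0.0525 0.1650]  S=[0.9046 -0.0987 0.1519; -0.0987 0.8177 0.0023; 0.1519 0.0023 0.3993]  K=[0.5902 0.0802 0.0379; -0.0240 0.5268 -0.1115; -0.0661 0.0646 0.3782]  nu=[0.6257, 0.4319, -1.0075]  x^+=[1.7787, 0.2205, -0.8304]  P^+=[0.2216 -0.0119 -0.0527; -0.0119 0.1963 0.0363; -0.0527 0.0363 0.1072]

innov = [0.6257, 0.4319, -1.0075]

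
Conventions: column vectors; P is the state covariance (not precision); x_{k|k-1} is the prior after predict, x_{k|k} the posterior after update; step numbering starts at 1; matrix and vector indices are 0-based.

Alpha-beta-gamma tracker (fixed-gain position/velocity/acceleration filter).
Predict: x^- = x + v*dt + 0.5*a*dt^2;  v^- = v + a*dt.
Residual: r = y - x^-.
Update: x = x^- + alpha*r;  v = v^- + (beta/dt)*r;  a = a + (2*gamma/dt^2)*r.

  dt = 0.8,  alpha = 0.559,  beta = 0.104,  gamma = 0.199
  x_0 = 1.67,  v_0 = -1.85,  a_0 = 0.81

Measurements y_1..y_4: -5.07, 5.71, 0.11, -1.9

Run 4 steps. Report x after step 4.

step 1: x_pred=0.4492  r=-5.5192  x^+=-2.6360  v^+=-1.9195  a^+=-2.6223
step 2: x_pred=-5.0108  r=10.7208  x^+=0.9821  v^+=-2.6236  a^+=4.0447
step 3: x_pred=0.1776  r=-0.0676  x^+=0.1398  v^+=0.6034  a^+=4.0027
step 4: x_pred=1.9034  r=-3.8034  x^+=-0.2227  v^+=3.3111  a^+=1.6375

x_post = -0.2227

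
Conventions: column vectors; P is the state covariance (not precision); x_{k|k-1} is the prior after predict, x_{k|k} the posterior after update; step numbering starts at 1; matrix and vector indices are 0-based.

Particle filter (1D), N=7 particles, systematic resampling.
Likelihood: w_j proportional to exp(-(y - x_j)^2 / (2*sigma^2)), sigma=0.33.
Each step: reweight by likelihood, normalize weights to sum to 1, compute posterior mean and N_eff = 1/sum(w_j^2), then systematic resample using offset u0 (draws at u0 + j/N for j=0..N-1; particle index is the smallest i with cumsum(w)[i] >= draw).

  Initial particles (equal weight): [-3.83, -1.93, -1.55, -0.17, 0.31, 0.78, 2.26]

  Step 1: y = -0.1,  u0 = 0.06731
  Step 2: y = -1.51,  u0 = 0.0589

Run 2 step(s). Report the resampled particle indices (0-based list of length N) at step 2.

step 1: w=[0.0000, 0.0000, 0.0000, 0.6658, 0.3147, 0.0195, 0.0000]  mean=-0.0005  Neff=1.8426  idx=[3, 3, 3, 3, 3, 4, 4]
step 2: w=[0.1999, 0.1999, 0.1999, 0.1999, 0.1999, 0.0002, 0.0002]  mean=-0.1698  Neff=5.0038  idx=[0, 1, 1, 2, 3, 3, 4]

resampled_idx = [0, 1, 1, 2, 3, 3, 4]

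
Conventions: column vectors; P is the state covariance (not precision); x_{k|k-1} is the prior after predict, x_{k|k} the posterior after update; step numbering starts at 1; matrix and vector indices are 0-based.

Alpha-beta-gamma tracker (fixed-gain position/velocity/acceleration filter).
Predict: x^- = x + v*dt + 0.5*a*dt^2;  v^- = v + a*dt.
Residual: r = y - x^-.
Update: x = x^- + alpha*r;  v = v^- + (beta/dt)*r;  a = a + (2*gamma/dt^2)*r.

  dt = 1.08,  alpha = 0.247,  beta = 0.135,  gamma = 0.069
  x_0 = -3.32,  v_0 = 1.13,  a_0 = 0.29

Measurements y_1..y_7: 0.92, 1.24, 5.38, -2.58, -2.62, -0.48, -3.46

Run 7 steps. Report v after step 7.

step 1: x_pred=-1.9305  r=2.8505  x^+=-1.2264  v^+=1.7995  a^+=0.6272
step 2: x_pred=1.0829  r=0.1571  x^+=1.1217  v^+=2.4966  a^+=0.6458
step 3: x_pred=4.1946  r=1.1854  x^+=4.4874  v^+=3.3423  a^+=0.7861
step 4: x_pred=8.5555  r=-11.1355  x^+=5.8050  v^+=2.7993  a^+=-0.5314
step 5: x_pred=8.5183  r=-11.1383  x^+=5.7672  v^+=0.8331  a^+=-1.8492
step 6: x_pred=5.5885  r=-6.0685  x^+=4.0895  v^+=-1.9226  a^+=-2.5672
step 7: x_pred=0.5160  r=-3.9760  x^+=-0.4661  v^+=-5.1921  a^+=-3.0376

v_post = -5.1921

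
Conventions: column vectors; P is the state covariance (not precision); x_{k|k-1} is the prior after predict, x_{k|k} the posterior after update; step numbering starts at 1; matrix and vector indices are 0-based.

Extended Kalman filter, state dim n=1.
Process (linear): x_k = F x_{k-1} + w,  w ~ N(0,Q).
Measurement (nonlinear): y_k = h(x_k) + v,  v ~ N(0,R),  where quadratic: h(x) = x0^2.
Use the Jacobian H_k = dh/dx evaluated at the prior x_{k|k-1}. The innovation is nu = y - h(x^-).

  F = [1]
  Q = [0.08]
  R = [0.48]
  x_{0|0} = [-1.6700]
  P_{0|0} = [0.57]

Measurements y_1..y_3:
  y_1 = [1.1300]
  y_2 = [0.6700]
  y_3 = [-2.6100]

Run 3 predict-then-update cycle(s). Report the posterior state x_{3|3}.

x_post = [-0.0711]

step 1: x^-=[-1.6700]  P^-=[0.6500]  H_jac=[-3.3400]  S=[7.7311]  K=[-0.2808]  nu=[-1.6589]  x^+=[-1.2042]  P^+=[0.0404]
step 2: x^-=[-1.2042]  P^-=[0.1204]  H_jac=[-2.4083]  S=[1.1781]  K=[-0.2460]  nu=[-0.7800]  x^+=[-1.0122]  P^+=[0.0490]
step 3: x^-=[-1.0122]  P^-=[0.1290]  H_jac=[-2.0245]  S=[1.0089]  K=[-0.2589]  nu=[-3.6346]  x^+=[-0.0711]  P^+=[0.0614]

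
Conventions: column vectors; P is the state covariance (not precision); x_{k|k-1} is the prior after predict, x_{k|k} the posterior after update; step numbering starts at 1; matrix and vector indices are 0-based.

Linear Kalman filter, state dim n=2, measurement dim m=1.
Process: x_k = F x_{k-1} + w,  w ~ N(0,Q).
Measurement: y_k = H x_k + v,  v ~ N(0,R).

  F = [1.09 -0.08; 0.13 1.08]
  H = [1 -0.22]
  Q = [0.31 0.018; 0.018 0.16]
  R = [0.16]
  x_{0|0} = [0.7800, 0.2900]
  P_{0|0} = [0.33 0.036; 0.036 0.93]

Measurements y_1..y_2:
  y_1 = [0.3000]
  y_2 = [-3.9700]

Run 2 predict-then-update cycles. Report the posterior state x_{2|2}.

x_post = [-2.4967, 1.7415]

step 1: x^-=[0.8270, 0.4146]  P^-=[0.7017 0.0264; 0.0264 1.2604]  S=[0.9111]  K=[0.7638; -0.2754]  nu=[-0.4358]  x^+=[0.4941, 0.5346]  P^+=[0.1702 0.2180; 0.2180 1.1914]
step 2: x^-=[0.4958, 0.6416]  P^-=[0.4818 0.1936; 0.1936 1.6137]  S=[0.6347]  K=[0.6920; -0.2543]  nu=[-4.3247]  x^+=[-2.4967, 1.7415]  P^+=[0.1779 0.3053; 0.3053 1.5726]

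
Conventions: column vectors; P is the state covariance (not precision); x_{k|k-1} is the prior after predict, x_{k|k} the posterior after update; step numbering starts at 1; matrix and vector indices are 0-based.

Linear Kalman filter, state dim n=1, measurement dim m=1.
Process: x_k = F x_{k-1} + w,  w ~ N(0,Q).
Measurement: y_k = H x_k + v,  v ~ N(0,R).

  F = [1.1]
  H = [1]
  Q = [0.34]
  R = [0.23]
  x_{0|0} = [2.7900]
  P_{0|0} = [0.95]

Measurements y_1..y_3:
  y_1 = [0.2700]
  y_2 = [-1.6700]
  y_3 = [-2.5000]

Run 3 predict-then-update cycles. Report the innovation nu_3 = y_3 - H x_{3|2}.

innov = [-1.4050]

step 1: x^-=[3.0690]  P^-=[1.4895]  S=[1.7195]  K=[0.8662]  nu=[-2.7990]  x^+=[0.6444]  P^+=[0.1992]
step 2: x^-=[0.7088]  P^-=[0.5811]  S=[0.8111]  K=[0.7164]  nu=[-2.3788]  x^+=[-0.9954]  P^+=[0.1648]
step 3: x^-=[-1.0950]  P^-=[0.5394]  S=[0.7694]  K=[0.7011]  nu=[-1.4050]  x^+=[-2.0800]  P^+=[0.1612]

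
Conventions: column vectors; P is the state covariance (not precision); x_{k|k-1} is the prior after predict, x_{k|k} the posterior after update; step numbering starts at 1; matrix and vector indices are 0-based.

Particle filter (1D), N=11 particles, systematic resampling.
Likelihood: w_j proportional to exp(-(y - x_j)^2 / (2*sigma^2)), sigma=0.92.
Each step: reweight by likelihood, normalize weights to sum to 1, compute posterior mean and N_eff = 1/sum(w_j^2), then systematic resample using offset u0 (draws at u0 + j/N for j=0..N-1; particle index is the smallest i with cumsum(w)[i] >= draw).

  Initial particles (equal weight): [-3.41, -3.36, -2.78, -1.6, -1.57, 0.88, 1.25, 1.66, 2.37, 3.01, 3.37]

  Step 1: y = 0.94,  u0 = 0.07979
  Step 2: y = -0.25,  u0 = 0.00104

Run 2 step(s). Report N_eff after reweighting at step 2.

N_eff = 7.6233

step 1: w=[0.0000, 0.0000, 0.0001, 0.0071, 0.0077, 0.3184, 0.3014, 0.2349, 0.0953, 0.0254, 0.0097]  mean=1.3583  Neff=3.8863  idx=[5, 5, 5, 6, 6, 6, 6, 7, 7, 8, 9]
step 2: w=[0.1729, 0.1729, 0.1729, 0.0973, 0.0973, 0.0973, 0.0973, 0.0426, 0.0426, 0.0064, 0.0007]  mean=1.1014  Neff=7.6233  idx=[0, 0, 1, 1, 2, 2, 3, 4, 5, 6, 7]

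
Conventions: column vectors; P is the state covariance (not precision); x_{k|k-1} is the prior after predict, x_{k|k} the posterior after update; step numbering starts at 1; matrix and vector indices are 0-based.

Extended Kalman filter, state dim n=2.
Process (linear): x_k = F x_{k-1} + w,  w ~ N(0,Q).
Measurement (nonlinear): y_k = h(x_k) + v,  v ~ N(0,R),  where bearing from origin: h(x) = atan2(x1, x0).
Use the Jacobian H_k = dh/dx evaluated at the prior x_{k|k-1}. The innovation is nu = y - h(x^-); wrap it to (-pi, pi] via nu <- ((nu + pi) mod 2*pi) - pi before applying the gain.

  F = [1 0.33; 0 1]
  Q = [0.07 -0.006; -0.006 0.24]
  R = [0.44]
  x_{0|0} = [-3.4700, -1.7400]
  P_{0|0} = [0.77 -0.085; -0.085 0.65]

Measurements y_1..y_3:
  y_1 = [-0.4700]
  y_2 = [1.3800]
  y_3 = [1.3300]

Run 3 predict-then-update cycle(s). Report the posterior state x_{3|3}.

step 1: x^-=[-4.0442, -1.7400]  P^-=[0.8547 0.1235; 0.1235 0.8900]  H_jac=[0.0898 -0.2086]  S=[0.4810]  K=[0.1059; -0.3630]  nu=[2.2653]  x^+=[-3.8042, -2.5623]  P^+=[0.8493 0.1420; 0.1420 0.8266]
step 2: x^-=[-4.6498, -2.5623]  P^-=[1.1030 0.4088; 0.4088 1.0666]  H_jac=[0.0909 -0.1650]  S=[0.4659]  K=[0.0705; -0.2979]  nu=[-2.2652]  x^+=[-4.8094, -1.8874]  P^+=[1.1007 0.4186; 0.4186 1.0253]
step 3: x^-=[-5.4323, -1.8874]  P^-=[1.5586 0.7509; 0.7509 1.2653]  H_jac=[0.0571 -0.1643]  S=[0.4651]  K=[-0.0739; -0.3547]  nu=[-2.1460]  x^+=[-5.2736, -1.1263]  P^+=[1.5561 0.7387; 0.7387 1.2068]

x_post = [-5.2736, -1.1263]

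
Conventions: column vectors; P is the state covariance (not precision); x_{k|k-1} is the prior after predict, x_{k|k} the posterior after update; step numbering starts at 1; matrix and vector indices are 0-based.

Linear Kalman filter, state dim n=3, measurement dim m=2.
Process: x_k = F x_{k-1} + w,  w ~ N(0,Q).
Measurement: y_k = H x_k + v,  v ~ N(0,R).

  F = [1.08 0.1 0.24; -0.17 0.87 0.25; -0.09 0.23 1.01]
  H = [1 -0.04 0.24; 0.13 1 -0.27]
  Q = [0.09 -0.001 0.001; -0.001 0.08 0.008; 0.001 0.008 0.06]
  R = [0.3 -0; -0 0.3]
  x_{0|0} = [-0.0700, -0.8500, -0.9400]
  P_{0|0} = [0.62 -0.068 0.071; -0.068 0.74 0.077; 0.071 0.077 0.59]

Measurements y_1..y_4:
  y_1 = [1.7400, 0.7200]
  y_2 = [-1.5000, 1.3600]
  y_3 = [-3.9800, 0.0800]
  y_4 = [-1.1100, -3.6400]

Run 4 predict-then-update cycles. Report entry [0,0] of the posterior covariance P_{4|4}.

P_post[0,0] = 0.1404

step 1: x^-=[-0.3862, -0.9626, -1.1386]  P^-=[0.8804 -0.0435 0.1724; -0.0435 0.7425 0.3808; 0.1724 0.3808 0.7317]  S=[1.3026 0.0484; 0.0484 0.8816]  K=[0.7094 -0.0113; -0.0128 0.7198; 0.2473 0.2197]  nu=[2.3610, 1.4254]  x^+=[1.2725, 0.0333, -0.2415]  P^+=[0.2256 -0.0493 -0.0613; -0.0493 0.2863 0.2370; -0.0613 0.2370 0.6042]
step 2: x^-=[1.3197, -0.2478, -0.3508]  P^-=[0.3597 0.0147 0.0918; 0.0147 0.4639 0.4609; 0.0918 0.4609 0.8166]  S=[0.7415 0.0835; 0.0835 0.5780]  K=[0.5153 -0.0111; 0.0787 0.5792; 0.3192 0.3904]  nu=[-2.7454, 1.3415]  x^+=[-0.1098, 0.3133, -0.7034]  P^+=[0.1637 -0.0365 -0.0442; -0.0365 0.2578 0.2936; -0.0442 0.2936 0.6321]
step 3: x^-=[-0.2560, 0.1154, -0.6285]  P^-=[0.3032 0.0541 0.1341; 0.0541 0.4616 0.5094; 0.1341 0.5094 0.8657]  S=[0.7041 0.1144; 0.1144 0.5594]  K=[0.4724 0.0058; 0.1325 0.5648; 0.3842 0.4453]  nu=[-3.5685, -0.1718]  x^+=[-1.9427, -0.4543, -2.0762]  P^+=[0.1455 -0.0224 -0.0195; -0.0224 0.2537 0.3013; -0.0195 0.3013 0.6117]
step 4: x^-=[-2.6418, -0.5841, -2.0266]  P^-=[0.2970 0.0764 0.1618; 0.0764 0.4538 0.5039; 0.1618 0.5039 0.8430]  S=[0.7082 0.1295; 0.1295 0.5567]  K=[0.4663 0.0195; 0.1518 0.5533; 0.4053 0.4398]  nu=[1.9948, -3.2597]  x^+=[-1.7752, -2.0850, -2.6519]  P^+=[0.1404 -0.0136 -0.0044; -0.0136 0.2453 0.2872; -0.0044 0.2872 0.5728]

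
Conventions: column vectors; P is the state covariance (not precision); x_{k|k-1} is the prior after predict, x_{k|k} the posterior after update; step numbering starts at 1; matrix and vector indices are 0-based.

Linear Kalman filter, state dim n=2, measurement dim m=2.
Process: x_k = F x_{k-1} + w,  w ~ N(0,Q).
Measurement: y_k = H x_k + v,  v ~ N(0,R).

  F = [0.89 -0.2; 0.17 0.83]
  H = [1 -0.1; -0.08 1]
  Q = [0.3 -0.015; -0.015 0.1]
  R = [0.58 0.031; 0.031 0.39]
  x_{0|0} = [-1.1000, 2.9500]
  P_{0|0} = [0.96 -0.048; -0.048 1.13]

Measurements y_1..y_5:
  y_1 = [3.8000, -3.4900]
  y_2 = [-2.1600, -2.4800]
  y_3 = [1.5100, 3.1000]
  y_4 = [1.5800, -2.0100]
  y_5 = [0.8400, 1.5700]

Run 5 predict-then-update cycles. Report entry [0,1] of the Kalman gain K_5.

K[0,1] = -0.0241

step 1: x^-=[-1.5690, 2.2615]  P^-=[1.1227 -0.0912; -0.0912 0.8927]  S=[1.7299 -0.2400; -0.2400 1.3044]  K=[0.6517 -0.0189; -0.0088 0.6883]  nu=[5.5952, -5.8770]  x^+=[2.1880, -1.8330]  P^+=[0.3817 0.0434; 0.0434 0.2716]
step 2: x^-=[2.3139, -1.1494]  P^-=[0.5978 0.0282; 0.0282 0.3104]  S=[1.1752 -0.0194; -0.0194 0.6997]  K=[0.5060 -0.0140; 0.0049 0.4405]  nu=[-4.5888, -1.1455]  x^+=[0.0079, -1.6764]  P^+=[0.2965 0.0340; 0.0340 0.1747]
step 3: x^-=[0.3423, -1.3901]  P^-=[0.5297 0.0248; 0.0248 0.2385]  S=[1.1071 -0.0102; -0.0102 0.6279]  K=[0.4760 -0.0203; 0.0043 0.3767]  nu=[1.0287, 4.5175]  x^+=[0.7405, 0.3162]  P^+=[0.2784 0.0291; 0.0291 0.1494]
step 4: x^-=[0.5958, 0.3883]  P^-=[0.5161 0.0228; 0.0228 0.2192]  S=[1.0937 -0.0092; -0.0092 0.6088]  K=[0.4696 -0.0232; 0.0038 0.3571]  nu=[1.0230, -2.3506]  x^+=[1.1308, -0.4471]  P^+=[0.2744 0.0275; 0.0275 0.1416]
step 5: x^-=[1.0958, -0.1788]  P^-=[0.5132 0.0224; 0.0224 0.2132]  S=[1.0909 -0.0088; -0.0088 0.6029]  K=[0.4682 -0.0241; 0.0038 0.3507]  nu=[-0.2737, 1.8365]  x^+=[0.9233, 0.4642]  P^+=[0.2735 0.0270; 0.0270 0.1391]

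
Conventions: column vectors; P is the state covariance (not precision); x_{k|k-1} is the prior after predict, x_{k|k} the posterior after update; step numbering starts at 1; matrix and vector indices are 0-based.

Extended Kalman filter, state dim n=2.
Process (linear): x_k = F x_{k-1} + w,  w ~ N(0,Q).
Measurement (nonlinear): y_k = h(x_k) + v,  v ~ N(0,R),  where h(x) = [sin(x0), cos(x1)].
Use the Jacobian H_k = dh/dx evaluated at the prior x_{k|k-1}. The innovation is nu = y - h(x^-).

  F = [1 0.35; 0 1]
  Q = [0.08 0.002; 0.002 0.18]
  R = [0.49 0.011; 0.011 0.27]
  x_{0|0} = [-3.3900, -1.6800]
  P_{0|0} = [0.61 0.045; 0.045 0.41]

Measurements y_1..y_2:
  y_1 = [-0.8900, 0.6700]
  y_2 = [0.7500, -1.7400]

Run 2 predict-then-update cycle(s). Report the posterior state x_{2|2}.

step 1: x^-=[-3.9780, -1.6800]  P^-=[0.7717 0.1905; 0.1905 0.5900]  H_jac=[-0.6701 0.0000; 0.0000 0.9940]  S=[0.8366 -0.1159; -0.1159 0.8530]  K=[-0.5987 0.1407; -0.0584 0.6796]  nu=[-1.6322, 0.7790]  x^+=[-2.8912, -1.0552]  P^+=[0.4355 0.0316; 0.0316 0.1840]
step 2: x^-=[-3.2605, -1.0552]  P^-=[0.5601 0.0980; 0.0980 0.3640]  H_jac=[-0.9929 0.0000; 0.0000 0.8700]  S=[1.0422 -0.0736; -0.0736 0.5455]  K=[-0.5276 0.0850; -0.0528 0.5734]  nu=[0.6314, -2.2331]  x^+=[-3.7835, -2.3689]  P^+=[0.2594 0.0197; 0.0197 0.1773]

x_post = [-3.7835, -2.3689]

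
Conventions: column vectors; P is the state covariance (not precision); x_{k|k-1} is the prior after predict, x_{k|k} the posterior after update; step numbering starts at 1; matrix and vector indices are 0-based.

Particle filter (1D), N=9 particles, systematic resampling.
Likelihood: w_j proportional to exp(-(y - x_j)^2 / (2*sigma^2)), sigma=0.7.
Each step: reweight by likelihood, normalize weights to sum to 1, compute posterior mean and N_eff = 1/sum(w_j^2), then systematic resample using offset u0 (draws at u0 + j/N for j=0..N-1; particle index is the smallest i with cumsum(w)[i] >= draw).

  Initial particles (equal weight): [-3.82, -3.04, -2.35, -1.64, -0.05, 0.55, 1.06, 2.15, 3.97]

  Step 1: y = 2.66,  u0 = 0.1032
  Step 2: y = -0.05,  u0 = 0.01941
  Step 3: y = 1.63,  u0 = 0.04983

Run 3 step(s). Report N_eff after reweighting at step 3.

N_eff = 9.0000

step 1: w=[0.0000, 0.0000, 0.0000, 0.0000, 0.0005, 0.0104, 0.0716, 0.7482, 0.1693]  mean=2.3624  Neff=1.6845  idx=[7, 7, 7, 7, 7, 7, 7, 8, 8]
step 2: w=[0.1429, 0.1429, 0.1429, 0.1429, 0.1429, 0.1429, 0.1429, 0.0000, 0.0000]  mean=2.1500  Neff=7.0000  idx=[0, 0, 1, 2, 3, 4, 4, 5, 6]
step 3: w=[0.1111, 0.1111, 0.1111, 0.1111, 0.1111, 0.1111, 0.1111, 0.1111, 0.1111]  mean=2.1500  Neff=9.0000  idx=[0, 1, 2, 3, 4, 5, 6, 7, 8]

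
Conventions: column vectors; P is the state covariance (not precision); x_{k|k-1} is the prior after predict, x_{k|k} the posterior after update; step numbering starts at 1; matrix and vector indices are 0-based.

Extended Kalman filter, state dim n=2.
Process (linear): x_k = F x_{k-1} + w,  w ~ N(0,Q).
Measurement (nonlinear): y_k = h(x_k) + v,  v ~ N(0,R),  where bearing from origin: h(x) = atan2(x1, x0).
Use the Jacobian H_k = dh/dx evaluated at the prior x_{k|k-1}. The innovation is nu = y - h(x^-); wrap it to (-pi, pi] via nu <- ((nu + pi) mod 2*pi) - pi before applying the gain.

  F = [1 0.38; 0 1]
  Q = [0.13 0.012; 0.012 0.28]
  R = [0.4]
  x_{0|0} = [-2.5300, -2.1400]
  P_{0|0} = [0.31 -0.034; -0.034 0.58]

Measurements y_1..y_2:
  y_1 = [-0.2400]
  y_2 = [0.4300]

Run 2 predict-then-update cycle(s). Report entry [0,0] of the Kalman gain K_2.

step 1: x^-=[-3.3432, -2.1400]  P^-=[0.4979 0.1984; 0.1984 0.8600]  H_jac=[0.1358 -0.2122]  S=[0.4365]  K=[0.0585; -0.3563]  nu=[2.3322]  x^+=[-3.2068, -2.9710]  P^+=[0.4964 0.2075; 0.2075 0.8046]
step 2: x^-=[-4.3358, -2.9710]  P^-=[0.9003 0.5252; 0.5252 1.0846]  H_jac=[0.1075 -0.1569]  S=[0.4194]  K=[0.0343; -0.2712]  nu=[2.9708]  x^+=[-4.2339, -3.7767]  P^+=[0.8998 0.5291; 0.5291 1.0537]

K[0,0] = 0.0343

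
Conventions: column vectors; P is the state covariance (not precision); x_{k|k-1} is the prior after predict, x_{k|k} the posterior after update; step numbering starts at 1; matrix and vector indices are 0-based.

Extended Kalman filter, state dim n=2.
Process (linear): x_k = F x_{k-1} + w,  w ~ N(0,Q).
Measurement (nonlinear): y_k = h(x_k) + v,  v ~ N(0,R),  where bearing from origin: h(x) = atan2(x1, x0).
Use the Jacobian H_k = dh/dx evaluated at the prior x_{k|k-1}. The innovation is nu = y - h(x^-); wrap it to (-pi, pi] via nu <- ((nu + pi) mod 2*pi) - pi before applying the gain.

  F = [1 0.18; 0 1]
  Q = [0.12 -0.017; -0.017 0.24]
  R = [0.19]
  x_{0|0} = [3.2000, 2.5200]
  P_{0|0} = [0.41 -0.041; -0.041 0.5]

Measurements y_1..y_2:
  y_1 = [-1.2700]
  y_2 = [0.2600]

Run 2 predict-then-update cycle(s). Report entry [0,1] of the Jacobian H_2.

step 1: x^-=[3.6536, 2.5200]  P^-=[0.5314 0.0320; 0.0320 0.7400]  H_jac=[-0.1279 0.1855]  S=[0.2226]  K=[-0.2787; 0.5981]  nu=[-1.8738]  x^+=[4.1758, 1.3993]  P^+=[0.5141 0.0691; 0.0691 0.6604]
step 2: x^-=[4.4277, 1.3993]  P^-=[0.6804 0.1710; 0.1710 0.9004]  H_jac=[-0.0649 0.2053]  S=[0.2263]  K=[-0.0400; 0.7680]  nu=[-0.0461]  x^+=[4.4296, 1.3639]  P^+=[0.6801 0.1779; 0.1779 0.7669]

H_jac[0,1] = 0.2053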